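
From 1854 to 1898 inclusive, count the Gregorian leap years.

11

Years divisible by 4 in [1854, 1898]: 1856, 1860, 1864, 1868, 1872, 1876, 1880, 1884, 1888, 1892, 1896.
No century exceptions apply. Count: 11.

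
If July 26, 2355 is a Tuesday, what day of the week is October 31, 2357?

Thursday

July 26, 2355 → July 26, 2356: 366 days (2356 is a leap year).
July 26, 2356 → July 26, 2357: 365 days.
July 2357: 31 − 26 = 5 days remain.
Then August (31), September (30): 31 + 30 = 61 days.
October 1–31, 2357: 31 days.
Residual: 97 days.
Total: 828 days.
828 mod 7 = 2, so 2 days after Tuesday is Thursday.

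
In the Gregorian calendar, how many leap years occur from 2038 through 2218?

43

Years divisible by 4: 2040, 2044, …, 2216 — 45 in all.
Of these, 2100, 2200 are divisible by 100 but not 400, so not leap.
Leap years: 45 − 2 = 43.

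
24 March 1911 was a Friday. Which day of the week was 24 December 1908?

Count forward from the earlier date (December 24, 1908) to the later (March 24, 1911):
Day-of-year of December 24, 1908: 359.
Day-of-year of March 24, 1911: 83.
1908 has 366 days, so 366 − 359 = 7 days remain in 1908.
Full years: 1909: 365; 1910: 365. Sum = 730.
Total: 7 + 730 + 83 = 820 days.
820 mod 7 = 1, so 1 day before Friday is Thursday.

Thursday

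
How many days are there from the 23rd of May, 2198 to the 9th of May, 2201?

Day-of-year of May 23, 2198: 143.
Day-of-year of May 9, 2201: 129.
2198 has 365 days, so 365 − 143 = 222 days remain in 2198.
Full years: 2199: 365; 2200: 365. Sum = 730.
Total: 222 + 730 + 129 = 1081 days.

1081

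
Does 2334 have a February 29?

No

2334 is not a leap year.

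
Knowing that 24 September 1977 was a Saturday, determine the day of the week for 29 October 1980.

Wednesday

September 24, 1977 → September 24, 1978: 365 days.
September 24, 1978 → September 24, 1979: 365 days.
September 24, 1979 → September 24, 1980: 366 days (1980 is a leap year).
September 1980: 30 − 24 = 6 days remain.
October 1–29, 1980: 29 days.
Residual: 35 days.
Total: 1131 days.
1131 mod 7 = 4, so 4 days after Saturday is Wednesday.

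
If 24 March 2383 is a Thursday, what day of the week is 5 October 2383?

Wednesday

March 2383: 31 − 24 = 7 days remain.
Then April (30), May (31), June (30), July (31), August (31), September (30): 30 + 31 + 30 + 31 + 31 + 30 = 183 days.
October 1–5, 2383: 5 days.
Total: 7 + 183 + 5 = 195 days.
195 mod 7 = 6, so 6 days after Thursday is Wednesday.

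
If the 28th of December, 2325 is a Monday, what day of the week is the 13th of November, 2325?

Count forward from the earlier date (November 13, 2325) to the later (December 28, 2325):
November 2325: 30 − 13 = 17 days remain.
December 1–28, 2325: 28 days.
Total: 17 + 28 = 45 days.
45 mod 7 = 3, so 3 days before Monday is Friday.

Friday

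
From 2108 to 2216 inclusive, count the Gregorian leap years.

Years divisible by 4: 2108, 2112, …, 2216 — 28 in all.
Of these, 2200 is divisible by 100 but not 400, so not leap.
Leap years: 28 − 1 = 27.

27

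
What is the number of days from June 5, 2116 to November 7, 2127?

4172

Day-of-year of June 5, 2116: 157.
Day-of-year of November 7, 2127: 311.
2116 has 366 days, so 366 − 157 = 209 days remain in 2116.
Full years 2117–2126: 8 common + 2 leap = 8×365 + 2×366 = 3652 days.
Total: 209 + 3652 + 311 = 4172 days.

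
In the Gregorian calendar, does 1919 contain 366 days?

No

1919 is not a leap year.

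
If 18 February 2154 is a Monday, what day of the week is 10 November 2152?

Friday

Count forward from the earlier date (November 10, 2152) to the later (February 18, 2154):
Day-of-year of November 10, 2152: 315.
Day-of-year of February 18, 2154: 49.
2152 has 366 days, so 366 − 315 = 51 days remain in 2152.
Full years: 2153: 365. Sum = 365.
Total: 51 + 365 + 49 = 465 days.
465 mod 7 = 3, so 3 days before Monday is Friday.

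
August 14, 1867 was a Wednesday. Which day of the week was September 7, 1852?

Tuesday

Count forward from the earlier date (September 7, 1852) to the later (August 14, 1867):
From September 7, 1852 to September 7, 1866: 14 years, of which 3 contain a Feb 29 — 11×365 + 3×366 = 5113 days.
September 1866: 30 − 7 = 23 days remain.
Then 10 full months totalling 304 days.
August 1–14, 1867: 14 days.
Residual: 341 days.
Total: 5454 days.
5454 mod 7 = 1, so 1 day before Wednesday is Tuesday.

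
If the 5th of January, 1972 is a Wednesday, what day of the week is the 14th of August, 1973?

January 1972: 31 − 5 = 26 days remain.
Then 18 full months totalling 547 days.
August 1–14, 1973: 14 days.
Total: 26 + 547 + 14 = 587 days.
587 mod 7 = 6, so 6 days after Wednesday is Tuesday.

Tuesday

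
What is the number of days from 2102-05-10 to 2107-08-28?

May 10, 2102 → May 10, 2103: 365 days.
May 10, 2103 → May 10, 2104: 366 days (2104 is a leap year).
May 10, 2104 → May 10, 2105: 365 days.
May 10, 2105 → May 10, 2106: 365 days.
May 10, 2106 → May 10, 2107: 365 days.
May 2107: 31 − 10 = 21 days remain.
Then June (30), July (31): 30 + 31 = 61 days.
August 1–28, 2107: 28 days.
Residual: 110 days.
Total: 1936 days.

1936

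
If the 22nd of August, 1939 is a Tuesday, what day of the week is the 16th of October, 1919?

Count forward from the earlier date (October 16, 1919) to the later (August 22, 1939):
From October 16, 1919 to October 16, 1938: 19 years, of which 5 contain a Feb 29 — 14×365 + 5×366 = 6940 days.
October 1938: 31 − 16 = 15 days remain.
Then 9 full months totalling 273 days.
August 1–22, 1939: 22 days.
Residual: 310 days.
Total: 7250 days.
7250 mod 7 = 5, so 5 days before Tuesday is Thursday.

Thursday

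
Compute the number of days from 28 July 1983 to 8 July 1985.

July 28, 1983 → July 28, 1984: 366 days (1984 is a leap year).
July 1984: 31 − 28 = 3 days remain.
Then 11 full months totalling 334 days.
July 1–8, 1985: 8 days.
Residual: 345 days.
Total: 711 days.

711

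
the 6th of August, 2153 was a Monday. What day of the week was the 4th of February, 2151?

Thursday

Count forward from the earlier date (February 4, 2151) to the later (August 6, 2153):
Day-of-year of February 4, 2151: 35.
Day-of-year of August 6, 2153: 218.
2151 has 365 days, so 365 − 35 = 330 days remain in 2151.
Full years: 2152: 366. Sum = 366.
Total: 330 + 366 + 218 = 914 days.
914 mod 7 = 4, so 4 days before Monday is Thursday.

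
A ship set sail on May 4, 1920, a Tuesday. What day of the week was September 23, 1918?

Monday

Count forward from the earlier date (September 23, 1918) to the later (May 4, 1920):
September 1918: 30 − 23 = 7 days remain.
Then 19 full months totalling 578 days.
May 1–4, 1920: 4 days.
Total: 7 + 578 + 4 = 589 days.
589 mod 7 = 1, so 1 day before Tuesday is Monday.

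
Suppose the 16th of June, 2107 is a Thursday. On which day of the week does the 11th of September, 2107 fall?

Sunday

June 2107: 30 − 16 = 14 days remain.
Then July (31), August (31): 31 + 31 = 62 days.
September 1–11, 2107: 11 days.
Total: 14 + 62 + 11 = 87 days.
87 mod 7 = 3, so 3 days after Thursday is Sunday.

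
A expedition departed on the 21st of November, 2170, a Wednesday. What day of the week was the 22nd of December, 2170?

November 2170: 30 − 21 = 9 days remain.
December 1–22, 2170: 22 days.
Total: 9 + 22 = 31 days.
31 mod 7 = 3, so 3 days after Wednesday is Saturday.

Saturday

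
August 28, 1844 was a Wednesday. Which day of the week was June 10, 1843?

Saturday

Count forward from the earlier date (June 10, 1843) to the later (August 28, 1844):
Day-of-year of June 10, 1843: 161.
Day-of-year of August 28, 1844: 241.
1843 has 365 days, so 365 − 161 = 204 days remain in 1843.
Total: 204 + 241 = 445 days.
445 mod 7 = 4, so 4 days before Wednesday is Saturday.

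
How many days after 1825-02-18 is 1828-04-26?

February 18, 1825 → February 18, 1826: 365 days.
February 18, 1826 → February 18, 1827: 365 days.
February 18, 1827 → February 18, 1828: 365 days.
February 1828: 29 − 18 = 11 days remain (1828 is a leap year, so February has 29 days).
Then March (31): 31 days.
April 1–26, 1828: 26 days.
Residual: 68 days.
Total: 1163 days.

1163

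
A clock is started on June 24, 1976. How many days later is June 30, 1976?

Within June 1976: 30 − 24 = 6 days.

6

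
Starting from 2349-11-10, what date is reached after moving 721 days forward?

2351-11-01

Count 721 days after November 10, 2349:
November 2349: 30 − 10 = 20 days remain.
Then 23 full months totalling 700 days.
November 1, 2351: 1 day.
Total: 20 + 700 + 1 = 721 days.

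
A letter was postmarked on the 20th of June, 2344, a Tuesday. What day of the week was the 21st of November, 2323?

Count forward from the earlier date (November 21, 2323) to the later (June 20, 2344):
From November 21, 2323 to November 21, 2343: 20 years, of which 5 contain a Feb 29 — 15×365 + 5×366 = 7305 days.
November 2343: 30 − 21 = 9 days remain.
Then December (31), January (31), February 2344 (29), March (31), April (30), May (31): 31 + 31 + 29 + 31 + 30 + 31 = 183 days.
June 1–20, 2344: 20 days.
Residual: 212 days.
Total: 7517 days.
7517 mod 7 = 6, so 6 days before Tuesday is Wednesday.

Wednesday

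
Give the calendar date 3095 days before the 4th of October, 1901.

the 13th of April, 1893

Count 3095 days before October 4, 1901:
Day-of-year of April 13, 1893: 103.
Day-of-year of October 4, 1901: 277.
1893 has 365 days, so 365 − 103 = 262 days remain in 1893.
Full years 1894–1900: 6 common + 1 leap = 6×365 + 1×366 = 2556 days.
Total: 262 + 2556 + 277 = 3095 days.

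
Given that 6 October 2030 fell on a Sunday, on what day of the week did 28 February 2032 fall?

Day-of-year of October 6, 2030: 279.
Day-of-year of February 28, 2032: 59.
2030 has 365 days, so 365 − 279 = 86 days remain in 2030.
Full years: 2031: 365. Sum = 365.
Total: 86 + 365 + 59 = 510 days.
510 mod 7 = 6, so 6 days after Sunday is Saturday.

Saturday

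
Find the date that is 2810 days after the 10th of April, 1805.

the 19th of December, 1812

Count 2810 days after April 10, 1805:
From April 10, 1805 to April 10, 1812: 7 years, of which 2 contain a Feb 29 — 5×365 + 2×366 = 2557 days.
April 1812: 30 − 10 = 20 days remain.
Then May (31), June (30), July (31), August (31), September (30), October (31), November (30): 31 + 30 + 31 + 31 + 30 + 31 + 30 = 214 days.
December 1–19, 1812: 19 days.
Residual: 253 days.
Total: 2810 days.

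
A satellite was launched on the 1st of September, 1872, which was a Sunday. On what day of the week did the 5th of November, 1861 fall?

Tuesday

Count forward from the earlier date (November 5, 1861) to the later (September 1, 1872):
Day-of-year of November 5, 1861: 309.
Day-of-year of September 1, 1872: 245.
1861 has 365 days, so 365 − 309 = 56 days remain in 1861.
Full years 1862–1871: 8 common + 2 leap = 8×365 + 2×366 = 3652 days.
Total: 56 + 3652 + 245 = 3953 days.
3953 mod 7 = 5, so 5 days before Sunday is Tuesday.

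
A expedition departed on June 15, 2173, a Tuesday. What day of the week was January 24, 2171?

Thursday

Count forward from the earlier date (January 24, 2171) to the later (June 15, 2173):
Day-of-year of January 24, 2171: 24.
Day-of-year of June 15, 2173: 166.
2171 has 365 days, so 365 − 24 = 341 days remain in 2171.
Full years: 2172: 366. Sum = 366.
Total: 341 + 366 + 166 = 873 days.
873 mod 7 = 5, so 5 days before Tuesday is Thursday.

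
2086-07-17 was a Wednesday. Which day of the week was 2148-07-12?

Day-of-year of July 17, 2086: 198.
Day-of-year of July 12, 2148: 194.
2086 has 365 days, so 365 − 198 = 167 days remain in 2086.
Full years 2087–2147: 47 common + 14 leap = 47×365 + 14×366 = 22279 days.
Total: 167 + 22279 + 194 = 22640 days.
22640 mod 7 = 2, so 2 days after Wednesday is Friday.

Friday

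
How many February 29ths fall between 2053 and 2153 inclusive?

Years divisible by 4: 2056, 2060, …, 2152 — 25 in all.
Of these, 2100 is divisible by 100 but not 400, so not leap.
Leap years: 25 − 1 = 24.

24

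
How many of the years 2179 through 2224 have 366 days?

11

Years divisible by 4 in [2179, 2224]: 2180, 2184, 2188, 2192, 2196, 2200, 2204, 2208, 2212, 2216, 2220, 2224.
Of these, 2200 is divisible by 100 but not 400, so not leap.
Leap years: 12 − 1 = 11.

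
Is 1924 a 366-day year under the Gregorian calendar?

Yes

1924 is a leap year.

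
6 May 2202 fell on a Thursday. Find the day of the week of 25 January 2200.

Count forward from the earlier date (January 25, 2200) to the later (May 6, 2202):
Day-of-year of January 25, 2200: 25.
Day-of-year of May 6, 2202: 126.
2200 has 365 days, so 365 − 25 = 340 days remain in 2200.
Full years: 2201: 365. Sum = 365.
Total: 340 + 365 + 126 = 831 days.
831 mod 7 = 5, so 5 days before Thursday is Saturday.

Saturday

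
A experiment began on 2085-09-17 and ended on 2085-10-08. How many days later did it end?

September 2085: 30 − 17 = 13 days remain.
October 1–8, 2085: 8 days.
Total: 13 + 8 = 21 days.

21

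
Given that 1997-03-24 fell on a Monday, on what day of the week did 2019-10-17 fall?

Day-of-year of March 24, 1997: 83.
Day-of-year of October 17, 2019: 290.
1997 has 365 days, so 365 − 83 = 282 days remain in 1997.
Full years 1998–2018: 16 common + 5 leap = 16×365 + 5×366 = 7670 days.
Total: 282 + 7670 + 290 = 8242 days.
8242 mod 7 = 3, so 3 days after Monday is Thursday.

Thursday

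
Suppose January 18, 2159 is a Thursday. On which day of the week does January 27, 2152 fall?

Thursday

Count forward from the earlier date (January 27, 2152) to the later (January 18, 2159):
January 27, 2152 → January 27, 2153: 366 days (2152 is a leap year).
January 27, 2153 → January 27, 2154: 365 days.
January 27, 2154 → January 27, 2155: 365 days.
January 27, 2155 → January 27, 2156: 365 days.
January 27, 2156 → January 27, 2157: 366 days (2156 is a leap year).
January 27, 2157 → January 27, 2158: 365 days.
January 2158: 31 − 27 = 4 days remain.
Then 11 full months totalling 334 days.
January 1–18, 2159: 18 days.
Residual: 356 days.
Total: 2548 days.
2548 is a multiple of 7, so January 27, 2152 falls on the same weekday: Thursday.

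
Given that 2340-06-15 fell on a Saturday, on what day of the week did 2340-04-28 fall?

Count forward from the earlier date (April 28, 2340) to the later (June 15, 2340):
April 2340: 30 − 28 = 2 days remain.
Then May (31): 31 days.
June 1–15, 2340: 15 days.
Total: 2 + 31 + 15 = 48 days.
48 mod 7 = 6, so 6 days before Saturday is Sunday.

Sunday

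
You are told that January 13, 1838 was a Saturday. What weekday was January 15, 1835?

Thursday

Count forward from the earlier date (January 15, 1835) to the later (January 13, 1838):
Day-of-year of January 15, 1835: 15.
Day-of-year of January 13, 1838: 13.
1835 has 365 days, so 365 − 15 = 350 days remain in 1835.
Full years: 1836: 366; 1837: 365. Sum = 731.
Total: 350 + 731 + 13 = 1094 days.
1094 mod 7 = 2, so 2 days before Saturday is Thursday.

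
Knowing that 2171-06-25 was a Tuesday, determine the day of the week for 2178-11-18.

Wednesday

Day-of-year of June 25, 2171: 176.
Day-of-year of November 18, 2178: 322.
2171 has 365 days, so 365 − 176 = 189 days remain in 2171.
Full years: 2172: 366; 2173: 365; 2174: 365; 2175: 365; 2176: 366; 2177: 365. Sum = 2192.
Total: 189 + 2192 + 322 = 2703 days.
2703 mod 7 = 1, so 1 day after Tuesday is Wednesday.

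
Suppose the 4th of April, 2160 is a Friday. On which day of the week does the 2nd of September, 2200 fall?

From April 4, 2160 to April 4, 2200: 40 years, of which 9 contain a Feb 29 — 31×365 + 9×366 = 14609 days.
(2200 is not a leap year (divisible by 100 but not 400).)
April 2200: 30 − 4 = 26 days remain.
Then May (31), June (30), July (31), August (31): 31 + 30 + 31 + 31 = 123 days.
September 1–2, 2200: 2 days.
Residual: 151 days.
Total: 14760 days.
14760 mod 7 = 4, so 4 days after Friday is Tuesday.

Tuesday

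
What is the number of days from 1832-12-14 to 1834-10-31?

686

December 14, 1832 → December 14, 1833: 365 days.
December 1833: 31 − 14 = 17 days remain.
Then 9 full months totalling 273 days.
October 1–31, 1834: 31 days.
Residual: 321 days.
Total: 686 days.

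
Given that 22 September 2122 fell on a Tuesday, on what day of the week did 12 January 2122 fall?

Count forward from the earlier date (January 12, 2122) to the later (September 22, 2122):
January 2122: 31 − 12 = 19 days remain.
Then February 2122 (28), March (31), April (30), May (31), June (30), July (31), August (31): 28 + 31 + 30 + 31 + 30 + 31 + 31 = 212 days.
September 1–22, 2122: 22 days.
Total: 19 + 212 + 22 = 253 days.
253 mod 7 = 1, so 1 day before Tuesday is Monday.

Monday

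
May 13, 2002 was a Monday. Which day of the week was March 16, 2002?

Saturday

Count forward from the earlier date (March 16, 2002) to the later (May 13, 2002):
March 2002: 31 − 16 = 15 days remain.
Then April (30): 30 days.
May 1–13, 2002: 13 days.
Total: 15 + 30 + 13 = 58 days.
58 mod 7 = 2, so 2 days before Monday is Saturday.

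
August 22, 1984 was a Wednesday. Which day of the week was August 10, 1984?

Count forward from the earlier date (August 10, 1984) to the later (August 22, 1984):
Within August 1984: 22 − 10 = 12 days.
12 mod 7 = 5, so 5 days before Wednesday is Friday.

Friday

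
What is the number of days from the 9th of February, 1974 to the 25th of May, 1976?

February 9, 1974 → February 9, 1975: 365 days.
February 9, 1975 → February 9, 1976: 365 days.
February 1976: 29 − 9 = 20 days remain (1976 is a leap year, so February has 29 days).
Then March (31), April (30): 31 + 30 = 61 days.
May 1–25, 1976: 25 days.
Residual: 106 days.
Total: 836 days.

836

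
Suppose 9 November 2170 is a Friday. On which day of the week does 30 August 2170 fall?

Thursday

Count forward from the earlier date (August 30, 2170) to the later (November 9, 2170):
August 2170: 31 − 30 = 1 day remains.
Then September (30), October (31): 30 + 31 = 61 days.
November 1–9, 2170: 9 days.
Total: 1 + 61 + 9 = 71 days.
71 mod 7 = 1, so 1 day before Friday is Thursday.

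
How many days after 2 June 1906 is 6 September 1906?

June 1906: 30 − 2 = 28 days remain.
Then July (31), August (31): 31 + 31 = 62 days.
September 1–6, 1906: 6 days.
Total: 28 + 62 + 6 = 96 days.

96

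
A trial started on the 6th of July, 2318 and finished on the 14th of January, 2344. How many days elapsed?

From July 6, 2318 to July 6, 2343: 25 years, of which 6 contain a Feb 29 — 19×365 + 6×366 = 9131 days.
July 2343: 31 − 6 = 25 days remain.
Then August (31), September (30), October (31), November (30), December (31): 31 + 30 + 31 + 30 + 31 = 153 days.
January 1–14, 2344: 14 days.
Residual: 192 days.
Total: 9323 days.

9323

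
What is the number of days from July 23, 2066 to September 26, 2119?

Day-of-year of July 23, 2066: 204.
Day-of-year of September 26, 2119: 269.
2066 has 365 days, so 365 − 204 = 161 days remain in 2066.
Full years 2067–2118: 40 common + 12 leap = 40×365 + 12×366 = 18992 days.
Total: 161 + 18992 + 269 = 19422 days.

19422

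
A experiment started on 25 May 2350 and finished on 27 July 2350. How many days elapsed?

63

May 2350: 31 − 25 = 6 days remain.
Then June (30): 30 days.
July 1–27, 2350: 27 days.
Total: 6 + 30 + 27 = 63 days.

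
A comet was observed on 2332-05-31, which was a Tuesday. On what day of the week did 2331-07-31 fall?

Count forward from the earlier date (July 31, 2331) to the later (May 31, 2332):
July 2331: 31 − 31 = 0 days remain.
Then 9 full months totalling 274 days.
May 1–31, 2332: 31 days.
Total: 0 + 274 + 31 = 305 days.
305 mod 7 = 4, so 4 days before Tuesday is Friday.

Friday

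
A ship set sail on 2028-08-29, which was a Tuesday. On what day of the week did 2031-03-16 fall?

Sunday

August 29, 2028 → August 29, 2029: 365 days.
August 29, 2029 → August 29, 2030: 365 days.
August 2030: 31 − 29 = 2 days remain.
Then September (30), October (31), November (30), December (31), January (31), February 2031 (28): 30 + 31 + 30 + 31 + 31 + 28 = 181 days.
March 1–16, 2031: 16 days.
Residual: 199 days.
Total: 929 days.
929 mod 7 = 5, so 5 days after Tuesday is Sunday.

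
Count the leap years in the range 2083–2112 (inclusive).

7

Years divisible by 4 in [2083, 2112]: 2084, 2088, 2092, 2096, 2100, 2104, 2108, 2112.
Of these, 2100 is divisible by 100 but not 400, so not leap.
Leap years: 8 − 1 = 7.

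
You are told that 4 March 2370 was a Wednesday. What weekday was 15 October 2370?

Thursday

March 2370: 31 − 4 = 27 days remain.
Then April (30), May (31), June (30), July (31), August (31), September (30): 30 + 31 + 30 + 31 + 31 + 30 = 183 days.
October 1–15, 2370: 15 days.
Total: 27 + 183 + 15 = 225 days.
225 mod 7 = 1, so 1 day after Wednesday is Thursday.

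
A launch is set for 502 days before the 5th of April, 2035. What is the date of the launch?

the 19th of November, 2033

Count 502 days before April 5, 2035:
November 2033: 30 − 19 = 11 days remain.
Then 16 full months totalling 486 days.
April 1–5, 2035: 5 days.
Total: 11 + 486 + 5 = 502 days.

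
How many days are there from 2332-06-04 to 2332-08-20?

77

June 2332: 30 − 4 = 26 days remain.
Then July (31): 31 days.
August 1–20, 2332: 20 days.
Total: 26 + 31 + 20 = 77 days.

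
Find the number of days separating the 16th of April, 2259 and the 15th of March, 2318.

21517

Day-of-year of April 16, 2259: 106.
Day-of-year of March 15, 2318: 74.
2259 has 365 days, so 365 − 106 = 259 days remain in 2259.
Full years 2260–2317: 44 common + 14 leap = 44×365 + 14×366 = 21184 days.
Total: 259 + 21184 + 74 = 21517 days.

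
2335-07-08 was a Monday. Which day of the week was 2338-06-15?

Day-of-year of July 8, 2335: 189.
Day-of-year of June 15, 2338: 166.
2335 has 365 days, so 365 − 189 = 176 days remain in 2335.
Full years: 2336: 366; 2337: 365. Sum = 731.
Total: 176 + 731 + 166 = 1073 days.
1073 mod 7 = 2, so 2 days after Monday is Wednesday.

Wednesday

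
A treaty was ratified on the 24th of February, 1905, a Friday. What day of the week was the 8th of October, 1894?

Monday

Count forward from the earlier date (October 8, 1894) to the later (February 24, 1905):
Day-of-year of October 8, 1894: 281.
Day-of-year of February 24, 1905: 55.
1894 has 365 days, so 365 − 281 = 84 days remain in 1894.
Full years 1895–1904: 8 common + 2 leap = 8×365 + 2×366 = 3652 days.
Total: 84 + 3652 + 55 = 3791 days.
3791 mod 7 = 4, so 4 days before Friday is Monday.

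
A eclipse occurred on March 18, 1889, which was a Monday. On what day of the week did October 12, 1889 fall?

March 1889: 31 − 18 = 13 days remain.
Then April (30), May (31), June (30), July (31), August (31), September (30): 30 + 31 + 30 + 31 + 31 + 30 = 183 days.
October 1–12, 1889: 12 days.
Total: 13 + 183 + 12 = 208 days.
208 mod 7 = 5, so 5 days after Monday is Saturday.

Saturday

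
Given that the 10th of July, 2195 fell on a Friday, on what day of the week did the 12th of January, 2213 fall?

Day-of-year of July 10, 2195: 191.
Day-of-year of January 12, 2213: 12.
2195 has 365 days, so 365 − 191 = 174 days remain in 2195.
Full years 2196–2212: 13 common + 4 leap = 13×365 + 4×366 = 6209 days.
Total: 174 + 6209 + 12 = 6395 days.
6395 mod 7 = 4, so 4 days after Friday is Tuesday.

Tuesday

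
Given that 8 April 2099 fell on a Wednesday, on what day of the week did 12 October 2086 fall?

Saturday

Count forward from the earlier date (October 12, 2086) to the later (April 8, 2099):
Day-of-year of October 12, 2086: 285.
Day-of-year of April 8, 2099: 98.
2086 has 365 days, so 365 − 285 = 80 days remain in 2086.
Full years 2087–2098: 9 common + 3 leap = 9×365 + 3×366 = 4383 days.
Total: 80 + 4383 + 98 = 4561 days.
4561 mod 7 = 4, so 4 days before Wednesday is Saturday.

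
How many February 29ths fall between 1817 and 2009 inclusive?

Years divisible by 4: 1820, 1824, …, 2008 — 48 in all.
Of these, 1900 is divisible by 100 but not 400, so not leap.
2000 is divisible by 400, so still leap.
Leap years: 48 − 1 = 47.

47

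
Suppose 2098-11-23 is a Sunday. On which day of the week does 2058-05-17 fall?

Count forward from the earlier date (May 17, 2058) to the later (November 23, 2098):
From May 17, 2058 to May 17, 2098: 40 years, of which 10 contain a Feb 29 — 30×365 + 10×366 = 14610 days.
May 2098: 31 − 17 = 14 days remain.
Then June (30), July (31), August (31), September (30), October (31): 30 + 31 + 31 + 30 + 31 = 153 days.
November 1–23, 2098: 23 days.
Residual: 190 days.
Total: 14800 days.
14800 mod 7 = 2, so 2 days before Sunday is Friday.

Friday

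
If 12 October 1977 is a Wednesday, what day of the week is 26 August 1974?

Count forward from the earlier date (August 26, 1974) to the later (October 12, 1977):
August 26, 1974 → August 26, 1975: 365 days.
August 26, 1975 → August 26, 1976: 366 days (1976 is a leap year).
August 26, 1976 → August 26, 1977: 365 days.
August 1977: 31 − 26 = 5 days remain.
Then September (30): 30 days.
October 1–12, 1977: 12 days.
Residual: 47 days.
Total: 1143 days.
1143 mod 7 = 2, so 2 days before Wednesday is Monday.

Monday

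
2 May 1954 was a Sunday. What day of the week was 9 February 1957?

Day-of-year of May 2, 1954: 122.
Day-of-year of February 9, 1957: 40.
1954 has 365 days, so 365 − 122 = 243 days remain in 1954.
Full years: 1955: 365; 1956: 366. Sum = 731.
Total: 243 + 731 + 40 = 1014 days.
1014 mod 7 = 6, so 6 days after Sunday is Saturday.

Saturday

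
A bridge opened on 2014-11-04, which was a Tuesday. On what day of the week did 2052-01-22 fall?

Monday

From November 4, 2014 to November 4, 2051: 37 years, of which 9 contain a Feb 29 — 28×365 + 9×366 = 13514 days.
November 2051: 30 − 4 = 26 days remain.
Then December (31): 31 days.
January 1–22, 2052: 22 days.
Residual: 79 days.
Total: 13593 days.
13593 mod 7 = 6, so 6 days after Tuesday is Monday.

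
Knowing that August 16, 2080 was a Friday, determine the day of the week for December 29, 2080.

Sunday

August 2080: 31 − 16 = 15 days remain.
Then September (30), October (31), November (30): 30 + 31 + 30 = 91 days.
December 1–29, 2080: 29 days.
Total: 15 + 91 + 29 = 135 days.
135 mod 7 = 2, so 2 days after Friday is Sunday.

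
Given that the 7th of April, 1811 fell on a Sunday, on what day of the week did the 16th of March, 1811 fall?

Count forward from the earlier date (March 16, 1811) to the later (April 7, 1811):
March 1811: 31 − 16 = 15 days remain.
April 1–7, 1811: 7 days.
Total: 15 + 7 = 22 days.
22 mod 7 = 1, so 1 day before Sunday is Saturday.

Saturday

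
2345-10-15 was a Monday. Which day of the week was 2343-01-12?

Count forward from the earlier date (January 12, 2343) to the later (October 15, 2345):
Day-of-year of January 12, 2343: 12.
Day-of-year of October 15, 2345: 288.
2343 has 365 days, so 365 − 12 = 353 days remain in 2343.
Full years: 2344: 366. Sum = 366.
Total: 353 + 366 + 288 = 1007 days.
1007 mod 7 = 6, so 6 days before Monday is Tuesday.

Tuesday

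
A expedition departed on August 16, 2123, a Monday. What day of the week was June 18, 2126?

Tuesday

Day-of-year of August 16, 2123: 228.
Day-of-year of June 18, 2126: 169.
2123 has 365 days, so 365 − 228 = 137 days remain in 2123.
Full years: 2124: 366; 2125: 365. Sum = 731.
Total: 137 + 731 + 169 = 1037 days.
1037 mod 7 = 1, so 1 day after Monday is Tuesday.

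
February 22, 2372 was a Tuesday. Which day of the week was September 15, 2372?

February 2372: 29 − 22 = 7 days remain (2372 is a leap year, so February has 29 days).
Then March (31), April (30), May (31), June (30), July (31), August (31): 31 + 30 + 31 + 30 + 31 + 31 = 184 days.
September 1–15, 2372: 15 days.
Total: 7 + 184 + 15 = 206 days.
206 mod 7 = 3, so 3 days after Tuesday is Friday.

Friday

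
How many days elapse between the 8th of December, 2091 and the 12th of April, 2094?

Day-of-year of December 8, 2091: 342.
Day-of-year of April 12, 2094: 102.
2091 has 365 days, so 365 − 342 = 23 days remain in 2091.
Full years: 2092: 366; 2093: 365. Sum = 731.
Total: 23 + 731 + 102 = 856 days.

856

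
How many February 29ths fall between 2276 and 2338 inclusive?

Years divisible by 4: 2276, 2280, …, 2336 — 16 in all.
Of these, 2300 is divisible by 100 but not 400, so not leap.
Leap years: 16 − 1 = 15.

15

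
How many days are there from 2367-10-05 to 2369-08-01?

666

October 2367: 31 − 5 = 26 days remain.
Then 21 full months totalling 639 days.
August 1, 2369: 1 day.
Total: 26 + 639 + 1 = 666 days.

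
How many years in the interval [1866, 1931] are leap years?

Years divisible by 4: 1868, 1872, …, 1928 — 16 in all.
Of these, 1900 is divisible by 100 but not 400, so not leap.
Leap years: 16 − 1 = 15.

15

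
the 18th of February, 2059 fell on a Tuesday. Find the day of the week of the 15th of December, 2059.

Monday

February 2059: 28 − 18 = 10 days remain (2059 is not a leap year, so February has 28 days).
Then 9 full months totalling 275 days.
December 1–15, 2059: 15 days.
Total: 10 + 275 + 15 = 300 days.
300 mod 7 = 6, so 6 days after Tuesday is Monday.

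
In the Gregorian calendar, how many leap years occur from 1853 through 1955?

24

Years divisible by 4: 1856, 1860, …, 1952 — 25 in all.
Of these, 1900 is divisible by 100 but not 400, so not leap.
Leap years: 25 − 1 = 24.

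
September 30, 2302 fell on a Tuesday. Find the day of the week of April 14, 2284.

Monday

Count forward from the earlier date (April 14, 2284) to the later (September 30, 2302):
Day-of-year of April 14, 2284: 105.
Day-of-year of September 30, 2302: 273.
2284 has 366 days, so 366 − 105 = 261 days remain in 2284.
Full years 2285–2301: 14 common + 3 leap = 14×365 + 3×366 = 6208 days.
Total: 261 + 6208 + 273 = 6742 days.
6742 mod 7 = 1, so 1 day before Tuesday is Monday.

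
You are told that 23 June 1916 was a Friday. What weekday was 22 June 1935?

Saturday

Day-of-year of June 23, 1916: 175.
Day-of-year of June 22, 1935: 173.
1916 has 366 days, so 366 − 175 = 191 days remain in 1916.
Full years 1917–1934: 14 common + 4 leap = 14×365 + 4×366 = 6574 days.
Total: 191 + 6574 + 173 = 6938 days.
6938 mod 7 = 1, so 1 day after Friday is Saturday.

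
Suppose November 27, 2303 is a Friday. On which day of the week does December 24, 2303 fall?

Thursday

November 2303: 30 − 27 = 3 days remain.
December 1–24, 2303: 24 days.
Total: 3 + 24 = 27 days.
27 mod 7 = 6, so 6 days after Friday is Thursday.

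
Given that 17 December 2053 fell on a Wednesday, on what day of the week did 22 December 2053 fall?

Monday

Within December 2053: 22 − 17 = 5 days.
5 mod 7 = 5, so 5 days after Wednesday is Monday.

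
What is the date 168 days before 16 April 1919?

30 October 1918

Count 168 days before April 16, 1919:
October 1918: 31 − 30 = 1 day remains.
Then November (30), December (31), January (31), February 1919 (28), March (31): 30 + 31 + 31 + 28 + 31 = 151 days.
April 1–16, 1919: 16 days.
Residual: 168 days.
Total: 168 days.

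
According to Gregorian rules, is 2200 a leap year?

2200 is not a leap year (divisible by 100 but not 400).

No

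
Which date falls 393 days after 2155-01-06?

2156-02-03

Count 393 days after January 6, 2155:
January 2155: 31 − 6 = 25 days remain.
Then 12 full months totalling 365 days.
February 1–3, 2156: 3 days (2156 is a leap year).
Total: 25 + 365 + 3 = 393 days.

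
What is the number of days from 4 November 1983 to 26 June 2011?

10096

From November 4, 1983 to November 4, 2010: 27 years, of which 7 contain a Feb 29 — 20×365 + 7×366 = 9862 days.
(2000 is a leap year (divisible by 400).)
November 2010: 30 − 4 = 26 days remain.
Then December (31), January (31), February 2011 (28), March (31), April (30), May (31): 31 + 31 + 28 + 31 + 30 + 31 = 182 days.
June 1–26, 2011: 26 days.
Residual: 234 days.
Total: 10096 days.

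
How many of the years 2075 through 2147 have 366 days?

Years divisible by 4: 2076, 2080, …, 2144 — 18 in all.
Of these, 2100 is divisible by 100 but not 400, so not leap.
Leap years: 18 − 1 = 17.

17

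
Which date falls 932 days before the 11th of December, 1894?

the 23rd of May, 1892

Count 932 days before December 11, 1894:
Day-of-year of May 23, 1892: 144.
Day-of-year of December 11, 1894: 345.
1892 has 366 days, so 366 − 144 = 222 days remain in 1892.
Full years: 1893: 365. Sum = 365.
Total: 222 + 365 + 345 = 932 days.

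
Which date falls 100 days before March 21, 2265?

December 11, 2264

Count 100 days before March 21, 2265:
December 2264: 31 − 11 = 20 days remain.
Then January (31), February 2265 (28): 31 + 28 = 59 days.
March 1–21, 2265: 21 days.
Total: 20 + 59 + 21 = 100 days.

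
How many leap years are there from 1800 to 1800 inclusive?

0

Years divisible by 4 in [1800, 1800]: 1800.
Of these, 1800 is divisible by 100 but not 400, so not leap.
Leap years: 1 − 1 = 0.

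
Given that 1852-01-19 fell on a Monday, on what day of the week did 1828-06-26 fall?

Count forward from the earlier date (June 26, 1828) to the later (January 19, 1852):
From June 26, 1828 to June 26, 1851: 23 years, of which 5 contain a Feb 29 — 18×365 + 5×366 = 8400 days.
June 1851: 30 − 26 = 4 days remain.
Then July (31), August (31), September (30), October (31), November (30), December (31): 31 + 31 + 30 + 31 + 30 + 31 = 184 days.
January 1–19, 1852: 19 days.
Residual: 207 days.
Total: 8607 days.
8607 mod 7 = 4, so 4 days before Monday is Thursday.

Thursday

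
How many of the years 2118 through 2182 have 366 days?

Years divisible by 4: 2120, 2124, …, 2180 — 16 in all.
No century exceptions apply. Count: 16.

16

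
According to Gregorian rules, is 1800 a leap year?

1800 is not a leap year (divisible by 100 but not 400).

No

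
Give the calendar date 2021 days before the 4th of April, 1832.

the 22nd of September, 1826

Count 2021 days before April 4, 1832:
Day-of-year of September 22, 1826: 265.
Day-of-year of April 4, 1832: 95.
1826 has 365 days, so 365 − 265 = 100 days remain in 1826.
Full years: 1827: 365; 1828: 366; 1829: 365; 1830: 365; 1831: 365. Sum = 1826.
Total: 100 + 1826 + 95 = 2021 days.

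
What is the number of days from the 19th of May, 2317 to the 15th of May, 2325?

2918

From May 19, 2317 to May 19, 2324: 7 years, of which 2 contain a Feb 29 — 5×365 + 2×366 = 2557 days.
May 2324: 31 − 19 = 12 days remain.
Then 11 full months totalling 334 days.
May 1–15, 2325: 15 days.
Residual: 361 days.
Total: 2918 days.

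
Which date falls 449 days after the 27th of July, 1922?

the 19th of October, 1923

Count 449 days after July 27, 1922:
July 27, 1922 → July 27, 1923: 365 days.
July 1923: 31 − 27 = 4 days remain.
Then August (31), September (30): 31 + 30 = 61 days.
October 1–19, 1923: 19 days.
Residual: 84 days.
Total: 449 days.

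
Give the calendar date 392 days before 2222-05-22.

2221-04-25

Count 392 days before May 22, 2222:
April 25, 2221 → April 25, 2222: 365 days.
April 2222: 30 − 25 = 5 days remain.
May 1–22, 2222: 22 days.
Residual: 27 days.
Total: 392 days.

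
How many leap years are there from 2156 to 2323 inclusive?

40

Years divisible by 4: 2156, 2160, …, 2320 — 42 in all.
Of these, 2200, 2300 are divisible by 100 but not 400, so not leap.
Leap years: 42 − 2 = 40.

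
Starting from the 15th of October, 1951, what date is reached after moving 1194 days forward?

the 21st of January, 1955

Count 1194 days after October 15, 1951:
October 15, 1951 → October 15, 1952: 366 days (1952 is a leap year).
October 15, 1952 → October 15, 1953: 365 days.
October 15, 1953 → October 15, 1954: 365 days.
October 1954: 31 − 15 = 16 days remain.
Then November (30), December (31): 30 + 31 = 61 days.
January 1–21, 1955: 21 days.
Residual: 98 days.
Total: 1194 days.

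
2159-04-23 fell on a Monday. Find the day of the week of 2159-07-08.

Sunday

April 2159: 30 − 23 = 7 days remain.
Then May (31), June (30): 31 + 30 = 61 days.
July 1–8, 2159: 8 days.
Total: 7 + 61 + 8 = 76 days.
76 mod 7 = 6, so 6 days after Monday is Sunday.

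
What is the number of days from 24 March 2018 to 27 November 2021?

1344

March 24, 2018 → March 24, 2019: 365 days.
March 24, 2019 → March 24, 2020: 366 days (2020 is a leap year).
March 24, 2020 → March 24, 2021: 365 days.
March 2021: 31 − 24 = 7 days remain.
Then April (30), May (31), June (30), July (31), August (31), September (30), October (31): 30 + 31 + 30 + 31 + 31 + 30 + 31 = 214 days.
November 1–27, 2021: 27 days.
Residual: 248 days.
Total: 1344 days.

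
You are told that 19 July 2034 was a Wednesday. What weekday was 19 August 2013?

Monday

Count forward from the earlier date (August 19, 2013) to the later (July 19, 2034):
Day-of-year of August 19, 2013: 231.
Day-of-year of July 19, 2034: 200.
2013 has 365 days, so 365 − 231 = 134 days remain in 2013.
Full years 2014–2033: 15 common + 5 leap = 15×365 + 5×366 = 7305 days.
Total: 134 + 7305 + 200 = 7639 days.
7639 mod 7 = 2, so 2 days before Wednesday is Monday.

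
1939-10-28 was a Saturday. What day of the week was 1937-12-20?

Monday

Count forward from the earlier date (December 20, 1937) to the later (October 28, 1939):
December 20, 1937 → December 20, 1938: 365 days.
December 1938: 31 − 20 = 11 days remain.
Then 9 full months totalling 273 days.
October 1–28, 1939: 28 days.
Residual: 312 days.
Total: 677 days.
677 mod 7 = 5, so 5 days before Saturday is Monday.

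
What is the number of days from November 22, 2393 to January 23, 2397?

1158

November 22, 2393 → November 22, 2394: 365 days.
November 22, 2394 → November 22, 2395: 365 days.
November 22, 2395 → November 22, 2396: 366 days (2396 is a leap year).
November 2396: 30 − 22 = 8 days remain.
Then December (31): 31 days.
January 1–23, 2397: 23 days.
Residual: 62 days.
Total: 1158 days.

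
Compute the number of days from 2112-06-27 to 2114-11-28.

Day-of-year of June 27, 2112: 179.
Day-of-year of November 28, 2114: 332.
2112 has 366 days, so 366 − 179 = 187 days remain in 2112.
Full years: 2113: 365. Sum = 365.
Total: 187 + 365 + 332 = 884 days.

884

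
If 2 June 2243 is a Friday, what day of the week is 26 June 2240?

Friday

Count forward from the earlier date (June 26, 2240) to the later (June 2, 2243):
Day-of-year of June 26, 2240: 178.
Day-of-year of June 2, 2243: 153.
2240 has 366 days, so 366 − 178 = 188 days remain in 2240.
Full years: 2241: 365; 2242: 365. Sum = 730.
Total: 188 + 730 + 153 = 1071 days.
1071 is a multiple of 7, so 26 June 2240 falls on the same weekday: Friday.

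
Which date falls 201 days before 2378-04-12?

2377-09-23

Count 201 days before April 12, 2378:
September 2377: 30 − 23 = 7 days remain.
Then October (31), November (30), December (31), January (31), February 2378 (28), March (31): 31 + 30 + 31 + 31 + 28 + 31 = 182 days.
April 1–12, 2378: 12 days.
Total: 7 + 182 + 12 = 201 days.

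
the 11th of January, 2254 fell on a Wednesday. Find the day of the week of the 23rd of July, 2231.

Count forward from the earlier date (July 23, 2231) to the later (January 11, 2254):
From July 23, 2231 to July 23, 2253: 22 years, of which 6 contain a Feb 29 — 16×365 + 6×366 = 8036 days.
July 2253: 31 − 23 = 8 days remain.
Then August (31), September (30), October (31), November (30), December (31): 31 + 30 + 31 + 30 + 31 = 153 days.
January 1–11, 2254: 11 days.
Residual: 172 days.
Total: 8208 days.
8208 mod 7 = 4, so 4 days before Wednesday is Saturday.

Saturday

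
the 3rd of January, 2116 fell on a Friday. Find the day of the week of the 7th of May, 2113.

Count forward from the earlier date (May 7, 2113) to the later (January 3, 2116):
Day-of-year of May 7, 2113: 127.
Day-of-year of January 3, 2116: 3.
2113 has 365 days, so 365 − 127 = 238 days remain in 2113.
Full years: 2114: 365; 2115: 365. Sum = 730.
Total: 238 + 730 + 3 = 971 days.
971 mod 7 = 5, so 5 days before Friday is Sunday.

Sunday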